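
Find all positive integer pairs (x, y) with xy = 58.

The positive divisors of 58 are: 1, 2, 29, 58.
Each divisor d gives the pair (d, 58/d):
(1, 58), (2, 29), (29, 2), (58, 1)

(1, 58), (2, 29), (29, 2), (58, 1)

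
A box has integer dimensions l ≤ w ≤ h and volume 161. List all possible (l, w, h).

Iterate l from 1 to ⌊161^(1/3)⌋. For each l dividing 161, iterate w ≥ l with w dividing 161/l, and set h = 161/(l·w).
Triples found (2): (1×1×161), (1×7×23)

(1×1×161), (1×7×23)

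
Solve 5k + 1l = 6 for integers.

Step 1: Check solvability.
gcd(5, 1) = 1
Since 1 divides 6, solutions exist.

Step 2: Apply extended Euclidean algorithm to find gcd.
We find integers such that 5*x0 + 1*y0 = 1

Step 3: Scale the particular solution.
Multiply by 6/1 = 6:
k = 0, l = 6

Step 4: Verify.
5*(0) + 1*(6) = 6 = 6 ✓

k = 0, l = 6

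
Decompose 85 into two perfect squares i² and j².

We need to find integers i, j > 0 such that i² + j² = 85.
Trying i = 2: j² = 85 - 2² = 85 - 4 = 81
j = 9
Check: 2² + 9² = 4 + 81 = 85 ✓

85 = 2² + 9²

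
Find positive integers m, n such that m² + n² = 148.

Search for m with 148 - m² a perfect square.
m = 2: 148 - 2² = 148 - 4 = 144 = 12² ✓
So m = 2, n = 12.

m = 2, n = 12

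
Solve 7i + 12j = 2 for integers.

Step 1: Check solvability.
gcd(7, 12) = 1
Since 1 divides 2, solutions exist.

Step 2: Apply extended Euclidean algorithm to find gcd.
We find integers such that 7*x0 + 12*y0 = 1

Step 3: Scale the particular solution.
Multiply by 2/1 = 2:
i = -10, j = 6

Step 4: Verify.
7*(-10) + 12*(6) = 2 = 2 ✓

i = -10, j = 6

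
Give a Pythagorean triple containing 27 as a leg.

We need the other leg and hypotenuse such that 27² + x² = c².
Take x = 364, c = 365: 27² + 364² = 729 + 132496 = 133225 = 365² ✓
Triple: (27, 364, 365)

(27, 364, 365)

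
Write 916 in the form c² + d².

We need to find integers c, d > 0 such that c² + d² = 916.
Trying c = 4: d² = 916 - 4² = 916 - 16 = 900
d = 30
Check: 4² + 30² = 16 + 900 = 916 ✓

916 = 4² + 30²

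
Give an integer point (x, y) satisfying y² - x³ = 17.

Try small integer x values and check whether x³ + 17 is a perfect square.
x = 8: x³ + 17 = 8³ + 17 = 512 + 17 = 529
Is 529 a perfect square? 23² = 529 ✓
So (x, y) = (8, -23) is a solution.

x = 8, y = -23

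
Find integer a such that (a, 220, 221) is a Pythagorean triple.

a² = c² - b² = 221² - 220² = 48841 - 48400 = 441
a = sqrt(441) = 21

21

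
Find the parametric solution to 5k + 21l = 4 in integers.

Step 1: Compute gcd(5, 21) = 1.
Since 1 divides 4, solutions exist.

Step 2: Find a particular solution using extended Euclidean algorithm.
We get k₀ = -16, l₀ = 4.
Check: 5*-16 + 21*4 = 4 = 4 ✓

Step 3: Write the general solution.
k = -16 + (21/1)t = -16 + 21t
l = 4 - (5/1)t = 4 - 5t
for any integer t.

k = -16 + 21t, l = 4 - 5t for integer t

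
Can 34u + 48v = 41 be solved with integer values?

Step 1: Compute gcd(34, 48).
gcd(34, 48) = 2

Step 2: Check divisibility.
Does 2 divide 41? 41 = 2 x 20 + 1, so no.

By the theorem on linear Diophantine equations, 34u + 48v = 41 has integer solutions if and only if gcd(34, 48) divides 41. Since 2 does not divide 41, no solutions exist.

No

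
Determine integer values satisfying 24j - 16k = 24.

Step 1: Check solvability.
gcd(24, 16) = 8
Since 8 divides 24, solutions exist.

Step 2: Apply extended Euclidean algorithm to find gcd.
We find integers such that 24*x0 + 16*y0 = 8

Step 3: Scale the particular solution.
Multiply by 24/8 = 3:
j = 3, k = 3

Step 4: Verify.
24*(3) - 16*(3) = 24 = 24 ✓

j = 3, k = 3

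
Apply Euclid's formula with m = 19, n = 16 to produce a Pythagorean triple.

a = m² - n² = 19² - 16² = 361 - 256 = 105
b = 2mn = 2·19·16 = 608
c = m² + n² = 361 + 256 = 617
Verify: 105² + 608² = 11025 + 369664 = 380689 = 617² ✓

(105, 608, 617)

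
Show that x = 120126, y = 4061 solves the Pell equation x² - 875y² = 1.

Compute x² = 120126² = 14430255876
Compute 875y² = 875·4061² = 875·16491721 = 14430255875
x² - 875y² = 14430255876 - 14430255875 = 1
Since this equals 1, (120126, 4061) is a solution.

Yes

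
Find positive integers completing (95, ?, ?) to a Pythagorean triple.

We need the other leg and hypotenuse such that 95² + x² = c².
Take x = 168, c = 193: 95² + 168² = 9025 + 28224 = 37249 = 193² ✓
Triple: (95, 168, 193)

(95, 168, 193)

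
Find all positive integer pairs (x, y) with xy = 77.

The positive divisors of 77 are: 1, 7, 11, 77.
Each divisor d gives the pair (d, 77/d):
(1, 77), (7, 11), (11, 7), (77, 1)

(1, 77), (7, 11), (11, 7), (77, 1)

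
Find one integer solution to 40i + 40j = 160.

Step 1: Check solvability.
gcd(40, 40) = 40
Since 40 divides 160, solutions exist.

Step 2: Apply extended Euclidean algorithm to find gcd.
We find integers such that 40*x0 + 40*y0 = 40

Step 3: Scale the particular solution.
Multiply by 160/40 = 4:
i = 0, j = 4

Step 4: Verify.
40*(0) + 40*(4) = 160 = 160 ✓

i = 0, j = 4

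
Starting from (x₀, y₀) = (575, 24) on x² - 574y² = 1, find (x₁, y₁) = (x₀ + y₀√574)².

Solutions to x² - Dy² = 1 are generated by powers of (x₀ + y₀√D).
The next solution satisfies x₁ + y₁√574 = (x₀ + y₀√574)², giving:
x₁ = x₀² + 574y₀² = 575² + 574·24² = 330625 + 330624 = 661249
y₁ = 2x₀y₀ = 2·575·24 = 27600

Verify: 661249² - 574·27600² = 437250240001 - 437250240000 = 1 ✓

x = 661249, y = 27600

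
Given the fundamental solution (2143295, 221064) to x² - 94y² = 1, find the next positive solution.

Solutions to x² - Dy² = 1 are generated by powers of (x₀ + y₀√D).
The next solution satisfies x₁ + y₁√94 = (x₀ + y₀√94)², giving:
x₁ = x₀² + 94y₀² = 2143295² + 94·221064² = 4593713457025 + 4593713457024 = 9187426914049
y₁ = 2x₀y₀ = 2·2143295·221064 = 947610731760

Verify: 9187426914049² - 94·947610731760² = 84408813300991931233574401 - 84408813300991931233574400 = 1 ✓

x = 9187426914049, y = 947610731760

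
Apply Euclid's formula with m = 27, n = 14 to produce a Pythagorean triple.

a = m² - n² = 27² - 14² = 729 - 196 = 533
b = 2mn = 2·27·14 = 756
c = m² + n² = 729 + 196 = 925
Verify: 533² + 756² = 284089 + 571536 = 855625 = 925² ✓

(533, 756, 925)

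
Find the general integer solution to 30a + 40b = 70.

Step 1: Compute gcd(30, 40) = 10.
Since 10 divides 70, solutions exist.

Step 2: Find a particular solution using extended Euclidean algorithm.
We get a₀ = -7, b₀ = 7.
Check: 30*-7 + 40*7 = 70 = 70 ✓

Step 3: Write the general solution.
a = -7 + (40/10)t = -7 + 4t
b = 7 - (30/10)t = 7 - 3t
for any integer t.

a = -7 + 4t, b = 7 - 3t for integer t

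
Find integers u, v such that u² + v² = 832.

We need to find integers u, v > 0 such that u² + v² = 832.
Trying u = 16: v² = 832 - 16² = 832 - 256 = 576
v = 24
Check: 16² + 24² = 256 + 576 = 832 ✓

832 = 16² + 24²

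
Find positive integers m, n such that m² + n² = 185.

Search for m with 185 - m² a perfect square.
m = 4: 185 - 4² = 185 - 16 = 169 = 13² ✓
So m = 4, n = 13.

m = 4, n = 13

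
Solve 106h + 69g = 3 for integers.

Step 1: Check solvability.
gcd(106, 69) = 1
Since 1 divides 3, solutions exist.

Step 2: Apply extended Euclidean algorithm to find gcd.
We find integers such that 106*x0 + 69*y0 = 1

Step 3: Scale the particular solution.
Multiply by 3/1 = 3:
h = 84, g = -129

Step 4: Verify.
106*(84) + 69*(-129) = 3 = 3 ✓

h = 84, g = -129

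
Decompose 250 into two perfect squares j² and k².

We need to find integers j, k > 0 such that j² + k² = 250.
Trying j = 5: k² = 250 - 5² = 250 - 25 = 225
k = 15
Check: 5² + 15² = 25 + 225 = 250 ✓

250 = 5² + 15²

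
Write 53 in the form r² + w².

We need to find integers r, w > 0 such that r² + w² = 53.
Trying r = 2: w² = 53 - 2² = 53 - 4 = 49
w = 7
Check: 2² + 7² = 4 + 49 = 53 ✓

53 = 2² + 7²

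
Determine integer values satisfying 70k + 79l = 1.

Step 1: Check solvability.
gcd(70, 79) = 1
Since 1 divides 1, solutions exist.

Step 2: Apply extended Euclidean algorithm to find gcd.
We find integers such that 70*x0 + 79*y0 = 1

Step 3: Scale the particular solution.
Multiply by 1/1 = 1:
k = 35, l = -31

Step 4: Verify.
70*(35) + 79*(-31) = 1 = 1 ✓

k = 35, l = -31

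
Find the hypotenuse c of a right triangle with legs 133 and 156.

c² = a² + b² = 133² + 156² = 17689 + 24336 = 42025
c = 205

205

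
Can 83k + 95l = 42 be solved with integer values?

Step 1: Compute gcd(83, 95).
gcd(83, 95) = 1

Step 2: Check divisibility.
Does 1 divide 42? 42 = 1 x 42, so yes.

By the theorem on linear Diophantine equations, 83k + 95l = 42 has integer solutions if and only if gcd(83, 95) divides 42. Since 1 | 42, solutions exist.

Yes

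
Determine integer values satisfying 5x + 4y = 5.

Step 1: Check solvability.
gcd(5, 4) = 1
Since 1 divides 5, solutions exist.

Step 2: Apply extended Euclidean algorithm to find gcd.
We find integers such that 5*x0 + 4*y0 = 1

Step 3: Scale the particular solution.
Multiply by 5/1 = 5:
x = 5, y = -5

Step 4: Verify.
5*(5) + 4*(-5) = 5 = 5 ✓

x = 5, y = -5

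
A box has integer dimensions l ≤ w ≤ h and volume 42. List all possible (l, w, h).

Iterate l from 1 to ⌊42^(1/3)⌋. For each l dividing 42, iterate w ≥ l with w dividing 42/l, and set h = 42/(l·w).
Triples found (5): (1×1×42), (1×2×21), (1×3×14), (1×6×7), (2×3×7)

(1×1×42), (1×2×21), (1×3×14), (1×6×7), (2×3×7)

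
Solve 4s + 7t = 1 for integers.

Step 1: Check solvability.
gcd(4, 7) = 1
Since 1 divides 1, solutions exist.

Step 2: Apply extended Euclidean algorithm to find gcd.
We find integers such that 4*x0 + 7*y0 = 1

Step 3: Scale the particular solution.
Multiply by 1/1 = 1:
s = 2, t = -1

Step 4: Verify.
4*(2) + 7*(-1) = 1 = 1 ✓

s = 2, t = -1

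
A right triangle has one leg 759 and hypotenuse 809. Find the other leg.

b² = c² - a² = 654481 - 576081 = 78400
b = 280

280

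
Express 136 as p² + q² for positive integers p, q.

We need to find integers p, q > 0 such that p² + q² = 136.
Trying p = 6: q² = 136 - 6² = 136 - 36 = 100
q = 10
Check: 6² + 10² = 36 + 100 = 136 ✓

136 = 6² + 10²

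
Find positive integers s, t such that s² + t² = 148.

Search for s with 148 - s² a perfect square.
s = 2: 148 - 2² = 148 - 4 = 144 = 12² ✓
So s = 2, t = 12.

s = 2, t = 12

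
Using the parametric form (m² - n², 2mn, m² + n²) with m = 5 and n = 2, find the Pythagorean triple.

a = m² - n² = 25 - 4 = 21
b = 2mn = 2·5·2 = 20
c = m² + n² = 25 + 4 = 29
Verify: 21² + 20² = 441 + 400 = 841 = 29² ✓

(21, 20, 29)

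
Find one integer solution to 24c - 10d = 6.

Step 1: Check solvability.
gcd(24, 10) = 2
Since 2 divides 6, solutions exist.

Step 2: Apply extended Euclidean algorithm to find gcd.
We find integers such that 24*x0 + 10*y0 = 2

Step 3: Scale the particular solution.
Multiply by 6/2 = 3:
c = -6, d = -15

Step 4: Verify.
24*(-6) - 10*(-15) = 6 = 6 ✓

c = -6, d = -15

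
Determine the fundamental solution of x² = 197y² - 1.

We need x² = 197y² - 1. Try successive y:
y = 1: x² = 197·1² - 1 = 196 = 14² ✓
Check: 14² - 197·1² = 196 - 197 = -1 ✓

x = 14, y = 1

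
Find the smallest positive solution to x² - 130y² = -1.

We need x² = 130y² - 1. Try successive y:
y = 1: x² = 130·1² - 1 = 129, not a perfect square
y = 2: x² = 130·2² - 1 = 519, not a perfect square
y = 3: x² = 130·3² - 1 = 1169, not a perfect square
...
y = 5: x² = 130·5² - 1 = 3249 = 57² ✓
Check: 57² - 130·5² = 3249 - 3250 = -1 ✓

x = 57, y = 5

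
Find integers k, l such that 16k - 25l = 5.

Step 1: Check solvability.
gcd(16, 25) = 1
Since 1 divides 5, solutions exist.

Step 2: Apply extended Euclidean algorithm to find gcd.
We find integers such that 16*x0 + 25*y0 = 1

Step 3: Scale the particular solution.
Multiply by 5/1 = 5:
k = 55, l = 35

Step 4: Verify.
16*(55) - 25*(35) = 5 = 5 ✓

k = 55, l = 35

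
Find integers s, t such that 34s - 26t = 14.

Step 1: Check solvability.
gcd(34, 26) = 2
Since 2 divides 14, solutions exist.

Step 2: Apply extended Euclidean algorithm to find gcd.
We find integers such that 34*x0 + 26*y0 = 2

Step 3: Scale the particular solution.
Multiply by 14/2 = 7:
s = -21, t = -28

Step 4: Verify.
34*(-21) - 26*(-28) = 14 = 14 ✓

s = -21, t = -28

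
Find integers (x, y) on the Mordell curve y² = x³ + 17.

Try small integer x values and check whether x³ + 17 is a perfect square.
x = -2: x³ + 17 = -2³ + 17 = -8 + 17 = 9
Is 9 a perfect square? 3² = 9 ✓
So (x, y) = (-2, 3) is a solution.

x = -2, y = 3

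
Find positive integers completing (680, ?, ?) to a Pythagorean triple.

We need the other leg and hypotenuse such that 680² + x² = c².
Take x = 111, c = 689: 680² + 111² = 462400 + 12321 = 474721 = 689² ✓
Triple: (111, 680, 689)

(111, 680, 689)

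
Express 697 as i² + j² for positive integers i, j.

We need to find integers i, j > 0 such that i² + j² = 697.
Trying i = 11: j² = 697 - 11² = 697 - 121 = 576
j = 24
Check: 11² + 24² = 121 + 576 = 697 ✓

697 = 11² + 24²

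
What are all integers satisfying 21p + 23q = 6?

Step 1: Compute gcd(21, 23) = 1.
Since 1 divides 6, solutions exist.

Step 2: Find a particular solution using extended Euclidean algorithm.
We get p₀ = 66, q₀ = -60.
Check: 21*66 + 23*-60 = 6 = 6 ✓

Step 3: Write the general solution.
p = 66 + (23/1)t = 66 + 23t
q = -60 - (21/1)t = -60 - 21t
for any integer t.

p = 66 + 23t, q = -60 - 21t for integer t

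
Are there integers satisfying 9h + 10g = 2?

Step 1: Compute gcd(9, 10).
gcd(9, 10) = 1

Step 2: Check divisibility.
Does 1 divide 2? 2 = 1 x 2, so yes.

By the theorem on linear Diophantine equations, 9h + 10g = 2 has integer solutions if and only if gcd(9, 10) divides 2. Since 1 | 2, solutions exist.

Yes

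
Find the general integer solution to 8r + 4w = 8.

Step 1: Compute gcd(8, 4) = 4.
Since 4 divides 8, solutions exist.

Step 2: Find a particular solution using extended Euclidean algorithm.
We get r₀ = 0, w₀ = 2.
Check: 8*0 + 4*2 = 8 = 8 ✓

Step 3: Write the general solution.
r = 0 + (4/4)t = 0 + 1t
w = 2 - (8/4)t = 2 - 2t
for any integer t.

r = 0 + 1t, w = 2 - 2t for integer t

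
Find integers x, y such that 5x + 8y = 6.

Step 1: Check solvability.
gcd(5, 8) = 1
Since 1 divides 6, solutions exist.

Step 2: Apply extended Euclidean algorithm to find gcd.
We find integers such that 5*x0 + 8*y0 = 1

Step 3: Scale the particular solution.
Multiply by 6/1 = 6:
x = -18, y = 12

Step 4: Verify.
5*(-18) + 8*(12) = 6 = 6 ✓

x = -18, y = 12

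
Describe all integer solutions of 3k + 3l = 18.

Step 1: Compute gcd(3, 3) = 3.
Since 3 divides 18, solutions exist.

Step 2: Find a particular solution using extended Euclidean algorithm.
We get k₀ = 0, l₀ = 6.
Check: 3*0 + 3*6 = 18 = 18 ✓

Step 3: Write the general solution.
k = 0 + (3/3)t = 0 + 1t
l = 6 - (3/3)t = 6 - 1t
for any integer t.

k = 0 + 1t, l = 6 - 1t for integer t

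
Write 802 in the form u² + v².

We need to find integers u, v > 0 such that u² + v² = 802.
Trying u = 19: v² = 802 - 19² = 802 - 361 = 441
v = 21
Check: 19² + 21² = 361 + 441 = 802 ✓

802 = 19² + 21²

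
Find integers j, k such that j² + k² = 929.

We need to find integers j, k > 0 such that j² + k² = 929.
Trying j = 20: k² = 929 - 20² = 929 - 400 = 529
k = 23
Check: 20² + 23² = 400 + 529 = 929 ✓

929 = 20² + 23²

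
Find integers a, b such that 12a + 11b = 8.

Step 1: Check solvability.
gcd(12, 11) = 1
Since 1 divides 8, solutions exist.

Step 2: Apply extended Euclidean algorithm to find gcd.
We find integers such that 12*x0 + 11*y0 = 1

Step 3: Scale the particular solution.
Multiply by 8/1 = 8:
a = 8, b = -8

Step 4: Verify.
12*(8) + 11*(-8) = 8 = 8 ✓

a = 8, b = -8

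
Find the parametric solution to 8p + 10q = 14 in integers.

Step 1: Compute gcd(8, 10) = 2.
Since 2 divides 14, solutions exist.

Step 2: Find a particular solution using extended Euclidean algorithm.
We get p₀ = -7, q₀ = 7.
Check: 8*-7 + 10*7 = 14 = 14 ✓

Step 3: Write the general solution.
p = -7 + (10/2)t = -7 + 5t
q = 7 - (8/2)t = 7 - 4t
for any integer t.

p = -7 + 5t, q = 7 - 4t for integer t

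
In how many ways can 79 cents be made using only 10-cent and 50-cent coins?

We need non-negative integers (x, y) with 10x + 50y = 79.
For each x from 0 to 7, check if (79 - 10x) is a non-negative multiple of 50.
Solutions (x, y): none
Count: 0

0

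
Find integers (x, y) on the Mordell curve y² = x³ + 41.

Try small integer x values and check whether x³ + 41 is a perfect square.
x = 2: x³ + 41 = 2³ + 41 = 8 + 41 = 49
Is 49 a perfect square? 7² = 49 ✓
So (x, y) = (2, -7) is a solution.

x = 2, y = -7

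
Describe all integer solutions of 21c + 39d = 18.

Step 1: Compute gcd(21, 39) = 3.
Since 3 divides 18, solutions exist.

Step 2: Find a particular solution using extended Euclidean algorithm.
We get c₀ = 12, d₀ = -6.
Check: 21*12 + 39*-6 = 18 = 18 ✓

Step 3: Write the general solution.
c = 12 + (39/3)t = 12 + 13t
d = -6 - (21/3)t = -6 - 7t
for any integer t.

c = 12 + 13t, d = -6 - 7t for integer t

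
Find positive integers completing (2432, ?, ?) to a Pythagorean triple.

We need the other leg and hypotenuse such that 2432² + x² = c².
Take x = 2376, c = 3400: 2432² + 2376² = 5914624 + 5645376 = 11560000 = 3400² ✓
Triple: (2376, 2432, 3400)

(2376, 2432, 3400)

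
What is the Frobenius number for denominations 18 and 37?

For two coprime denominations a and b, the Frobenius number (largest value not representable as a non-negative combination) is ab - a - b.
Here gcd(18, 37) = 1, so they are coprime.
F(18, 37) = 18·37 - 18 - 37 = 666 - 55 = 611

611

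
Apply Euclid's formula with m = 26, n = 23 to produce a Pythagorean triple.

a = m² - n² = 26² - 23² = 676 - 529 = 147
b = 2mn = 2·26·23 = 1196
c = m² + n² = 676 + 529 = 1205
Verify: 147² + 1196² = 21609 + 1430416 = 1452025 = 1205² ✓

(147, 1196, 1205)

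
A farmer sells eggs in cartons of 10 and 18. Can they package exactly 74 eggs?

We need non-negative a, b with 10a + 18b = 74.
gcd(10, 18) = 2 divides 74.
Try a = 2: 18b = 74 - 20 = 54, so b = 3.
One way: 2 cartons of 10 and 3 cartons of 18.

Yes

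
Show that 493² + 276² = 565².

Compute a² + b² = 493² + 276² = 243049 + 76176 = 319225
Compute c² = 565² = 319225
Since 319225 = 319225, confirmed.

Yes, it is a Pythagorean triple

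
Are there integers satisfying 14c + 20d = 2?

Step 1: Compute gcd(14, 20).
gcd(14, 20) = 2

Step 2: Check divisibility.
Does 2 divide 2? 2 = 2 x 1, so yes.

By the theorem on linear Diophantine equations, 14c + 20d = 2 has integer solutions if and only if gcd(14, 20) divides 2. Since 2 | 2, solutions exist.

Yes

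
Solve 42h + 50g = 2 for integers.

Step 1: Check solvability.
gcd(42, 50) = 2
Since 2 divides 2, solutions exist.

Step 2: Apply extended Euclidean algorithm to find gcd.
We find integers such that 42*x0 + 50*y0 = 2

Step 3: Scale the particular solution.
Multiply by 2/2 = 1:
h = 6, g = -5

Step 4: Verify.
42*(6) + 50*(-5) = 2 = 2 ✓

h = 6, g = -5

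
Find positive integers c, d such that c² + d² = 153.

Search for c with 153 - c² a perfect square.
c = 3: 153 - 3² = 153 - 9 = 144 = 12² ✓
So c = 3, d = 12.

c = 3, d = 12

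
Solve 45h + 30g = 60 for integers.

Step 1: Check solvability.
gcd(45, 30) = 15
Since 15 divides 60, solutions exist.

Step 2: Apply extended Euclidean algorithm to find gcd.
We find integers such that 45*x0 + 30*y0 = 15

Step 3: Scale the particular solution.
Multiply by 60/15 = 4:
h = 4, g = -4

Step 4: Verify.
45*(4) + 30*(-4) = 60 = 60 ✓

h = 4, g = -4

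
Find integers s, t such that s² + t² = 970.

We need to find integers s, t > 0 such that s² + t² = 970.
Trying s = 3: t² = 970 - 3² = 970 - 9 = 961
t = 31
Check: 3² + 31² = 9 + 961 = 970 ✓

970 = 3² + 31²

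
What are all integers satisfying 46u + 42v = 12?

Step 1: Compute gcd(46, 42) = 2.
Since 2 divides 12, solutions exist.

Step 2: Find a particular solution using extended Euclidean algorithm.
We get u₀ = -60, v₀ = 66.
Check: 46*-60 + 42*66 = 12 = 12 ✓

Step 3: Write the general solution.
u = -60 + (42/2)t = -60 + 21t
v = 66 - (46/2)t = 66 - 23t
for any integer t.

u = -60 + 21t, v = 66 - 23t for integer t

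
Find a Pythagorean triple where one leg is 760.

We need the other leg and hypotenuse such that 760² + x² = c².
Take x = 39, c = 761: 760² + 39² = 577600 + 1521 = 579121 = 761² ✓
Triple: (39, 760, 761)

(39, 760, 761)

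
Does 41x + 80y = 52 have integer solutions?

Step 1: Compute gcd(41, 80).
gcd(41, 80) = 1

Step 2: Check divisibility.
Does 1 divide 52? 52 = 1 x 52, so yes.

By the theorem on linear Diophantine equations, 41x + 80y = 52 has integer solutions if and only if gcd(41, 80) divides 52. Since 1 | 52, solutions exist.

Yes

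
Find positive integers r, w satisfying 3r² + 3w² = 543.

Try small values of r and check whether (543 - 3r²)/3 is a perfect square.
r = 9: 3·9² = 243, so 3w² = 543 - 243 = 300, giving w² = 100, w = 10.
Check: 3·9² + 3·10² = 243 + 300 = 543 ✓

r = 9, w = 10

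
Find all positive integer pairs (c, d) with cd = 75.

The positive divisors of 75 are: 1, 3, 5, 15, 25, 75.
Each divisor d gives the pair (d, 75/d):
(1, 75), (3, 25), (5, 15), (15, 5), (25, 3), (75, 1)

(1, 75), (3, 25), (5, 15), (15, 5), (25, 3), (75, 1)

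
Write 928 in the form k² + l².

We need to find integers k, l > 0 such that k² + l² = 928.
Trying k = 12: l² = 928 - 12² = 928 - 144 = 784
l = 28
Check: 12² + 28² = 144 + 784 = 928 ✓

928 = 12² + 28²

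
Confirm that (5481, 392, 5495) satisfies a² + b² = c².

Compute a² + b² = 5481² + 392² = 30041361 + 153664 = 30195025
Compute c² = 5495² = 30195025
Since 30195025 = 30195025, confirmed.

Yes, it is a Pythagorean triple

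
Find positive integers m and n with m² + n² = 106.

We need to find integers m, n > 0 such that m² + n² = 106.
Trying m = 5: n² = 106 - 5² = 106 - 25 = 81
n = 9
Check: 5² + 9² = 25 + 81 = 106 ✓

106 = 5² + 9²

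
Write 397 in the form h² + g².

We need to find integers h, g > 0 such that h² + g² = 397.
Trying h = 6: g² = 397 - 6² = 397 - 36 = 361
g = 19
Check: 6² + 19² = 36 + 361 = 397 ✓

397 = 6² + 19²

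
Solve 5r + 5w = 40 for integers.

Step 1: Check solvability.
gcd(5, 5) = 5
Since 5 divides 40, solutions exist.

Step 2: Apply extended Euclidean algorithm to find gcd.
We find integers such that 5*x0 + 5*y0 = 5

Step 3: Scale the particular solution.
Multiply by 40/5 = 8:
r = 0, w = 8

Step 4: Verify.
5*(0) + 5*(8) = 40 = 40 ✓

r = 0, w = 8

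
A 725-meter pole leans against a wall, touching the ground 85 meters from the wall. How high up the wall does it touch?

The ladder, wall, and ground form a right triangle with hypotenuse 725 and one leg 85.
By the Pythagorean theorem: h² = 725² - 85² = 525625 - 7225 = 518400
h = √518400 = 720 meters

720 meters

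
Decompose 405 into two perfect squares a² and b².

We need to find integers a, b > 0 such that a² + b² = 405.
Trying a = 9: b² = 405 - 9² = 405 - 81 = 324
b = 18
Check: 9² + 18² = 81 + 324 = 405 ✓

405 = 9² + 18²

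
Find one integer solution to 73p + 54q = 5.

Step 1: Check solvability.
gcd(73, 54) = 1
Since 1 divides 5, solutions exist.

Step 2: Apply extended Euclidean algorithm to find gcd.
We find integers such that 73*x0 + 54*y0 = 1

Step 3: Scale the particular solution.
Multiply by 5/1 = 5:
p = -85, q = 115

Step 4: Verify.
73*(-85) + 54*(115) = 5 = 5 ✓

p = -85, q = 115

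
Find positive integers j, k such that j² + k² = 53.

Search for j with 53 - j² a perfect square.
j = 2: 53 - 2² = 53 - 4 = 49 = 7² ✓
So j = 2, k = 7.

j = 2, k = 7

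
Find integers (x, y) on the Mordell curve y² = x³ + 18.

Try small integer x values and check whether x³ + 18 is a perfect square.
x = 7: x³ + 18 = 7³ + 18 = 343 + 18 = 361
Is 361 a perfect square? 19² = 361 ✓
So (x, y) = (7, 19) is a solution.

x = 7, y = 19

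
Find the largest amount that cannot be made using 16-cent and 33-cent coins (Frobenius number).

For two coprime denominations a and b, the Frobenius number (largest value not representable as a non-negative combination) is ab - a - b.
Here gcd(16, 33) = 1, so they are coprime.
F(16, 33) = 16·33 - 16 - 33 = 528 - 49 = 479

479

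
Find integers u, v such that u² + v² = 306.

We need to find integers u, v > 0 such that u² + v² = 306.
Trying u = 9: v² = 306 - 9² = 306 - 81 = 225
v = 15
Check: 9² + 15² = 81 + 225 = 306 ✓

306 = 9² + 15²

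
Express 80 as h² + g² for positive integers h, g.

We need to find integers h, g > 0 such that h² + g² = 80.
Trying h = 4: g² = 80 - 4² = 80 - 16 = 64
g = 8
Check: 4² + 8² = 16 + 64 = 80 ✓

80 = 4² + 8²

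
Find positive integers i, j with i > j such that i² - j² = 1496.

Factor: i² - j² = (i+j)(i-j) = 1496.
We need two factors of 1496 with the same parity.
Use i+j = 748 and i-j = 2 (product 748·2 = 1496).
Adding: 2i = 750, so i = 375.
Subtracting: 2j = 746, so j = 373.
Check: 375² - 373² = 140625 - 139129 = 1496 ✓

i = 375, j = 373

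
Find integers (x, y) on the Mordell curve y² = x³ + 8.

Try small integer x values and check whether x³ + 8 is a perfect square.
x = 2: x³ + 8 = 2³ + 8 = 8 + 8 = 16
Is 16 a perfect square? 4² = 16 ✓
So (x, y) = (2, -4) is a solution.

x = 2, y = -4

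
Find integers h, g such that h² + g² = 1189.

We need to find integers h, g > 0 such that h² + g² = 1189.
Trying h = 10: g² = 1189 - 10² = 1189 - 100 = 1089
g = 33
Check: 10² + 33² = 100 + 1089 = 1189 ✓

1189 = 10² + 33²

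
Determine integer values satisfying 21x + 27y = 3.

Step 1: Check solvability.
gcd(21, 27) = 3
Since 3 divides 3, solutions exist.

Step 2: Apply extended Euclidean algorithm to find gcd.
We find integers such that 21*x0 + 27*y0 = 3

Step 3: Scale the particular solution.
Multiply by 3/3 = 1:
x = 4, y = -3

Step 4: Verify.
21*(4) + 27*(-3) = 3 = 3 ✓

x = 4, y = -3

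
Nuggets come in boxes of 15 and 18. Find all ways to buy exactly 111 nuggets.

We need non-negative integers (x, y) with 15x + 18y = 111.
For each x in 0..7, check if 111 - 15x is a non-negative multiple of 18.
x = 5: 18y = 36, y = 2 ✓

(5 boxes of 15, 2 boxes of 18)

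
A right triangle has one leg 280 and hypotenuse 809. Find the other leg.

a² = c² - b² = 654481 - 78400 = 576081
a = 759

759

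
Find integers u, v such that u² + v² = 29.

We need to find integers u, v > 0 such that u² + v² = 29.
Trying u = 2: v² = 29 - 2² = 29 - 4 = 25
v = 5
Check: 2² + 5² = 4 + 25 = 29 ✓

29 = 2² + 5²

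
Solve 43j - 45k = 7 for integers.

Step 1: Check solvability.
gcd(43, 45) = 1
Since 1 divides 7, solutions exist.

Step 2: Apply extended Euclidean algorithm to find gcd.
We find integers such that 43*x0 + 45*y0 = 1

Step 3: Scale the particular solution.
Multiply by 7/1 = 7:
j = 154, k = 147

Step 4: Verify.
43*(154) - 45*(147) = 7 = 7 ✓

j = 154, k = 147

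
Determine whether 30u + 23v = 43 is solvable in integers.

Step 1: Compute gcd(30, 23).
gcd(30, 23) = 1

Step 2: Check divisibility.
Does 1 divide 43? 43 = 1 x 43, so yes.

By the theorem on linear Diophantine equations, 30u + 23v = 43 has integer solutions if and only if gcd(30, 23) divides 43. Since 1 | 43, solutions exist.

Yes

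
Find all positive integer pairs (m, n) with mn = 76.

The positive divisors of 76 are: 1, 2, 4, 19, 38, 76.
Each divisor d gives the pair (d, 76/d):
(1, 76), (2, 38), (4, 19), (19, 4), (38, 2), (76, 1)

(1, 76), (2, 38), (4, 19), (19, 4), (38, 2), (76, 1)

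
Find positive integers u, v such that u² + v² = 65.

Search for u with 65 - u² a perfect square.
u = 1: 65 - 1² = 65 - 1 = 64 = 8² ✓
So u = 1, v = 8.

u = 1, v = 8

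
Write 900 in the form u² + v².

We need to find integers u, v > 0 such that u² + v² = 900.
Trying u = 18: v² = 900 - 18² = 900 - 324 = 576
v = 24
Check: 18² + 24² = 324 + 576 = 900 ✓

900 = 18² + 24²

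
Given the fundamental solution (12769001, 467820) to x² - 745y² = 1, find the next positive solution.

Solutions to x² - Dy² = 1 are generated by powers of (x₀ + y₀√D).
The next solution satisfies x₁ + y₁√745 = (x₀ + y₀√745)², giving:
x₁ = x₀² + 745y₀² = 12769001² + 745·467820² = 163047386538001 + 163047386538000 = 326094773076001
y₁ = 2x₀y₀ = 2·12769001·467820 = 11947188095640

Verify: 326094773076001² - 745·11947188095640² = 106337801027488586691322152001 - 106337801027488586691322152000 = 1 ✓

x = 326094773076001, y = 11947188095640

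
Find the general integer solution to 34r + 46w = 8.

Step 1: Compute gcd(34, 46) = 2.
Since 2 divides 8, solutions exist.

Step 2: Find a particular solution using extended Euclidean algorithm.
We get r₀ = -16, w₀ = 12.
Check: 34*-16 + 46*12 = 8 = 8 ✓

Step 3: Write the general solution.
r = -16 + (46/2)t = -16 + 23t
w = 12 - (34/2)t = 12 - 17t
for any integer t.

r = -16 + 23t, w = 12 - 17t for integer t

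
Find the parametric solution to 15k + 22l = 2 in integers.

Step 1: Compute gcd(15, 22) = 1.
Since 1 divides 2, solutions exist.

Step 2: Find a particular solution using extended Euclidean algorithm.
We get k₀ = 6, l₀ = -4.
Check: 15*6 + 22*-4 = 2 = 2 ✓

Step 3: Write the general solution.
k = 6 + (22/1)t = 6 + 22t
l = -4 - (15/1)t = -4 - 15t
for any integer t.

k = 6 + 22t, l = -4 - 15t for integer t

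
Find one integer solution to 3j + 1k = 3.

Step 1: Check solvability.
gcd(3, 1) = 1
Since 1 divides 3, solutions exist.

Step 2: Apply extended Euclidean algorithm to find gcd.
We find integers such that 3*x0 + 1*y0 = 1

Step 3: Scale the particular solution.
Multiply by 3/1 = 3:
j = 0, k = 3

Step 4: Verify.
3*(0) + 1*(3) = 3 = 3 ✓

j = 0, k = 3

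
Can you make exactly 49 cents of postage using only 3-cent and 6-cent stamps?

We need non-negative x, y with 3x + 6y = 49.
gcd(3, 6) = 3, and 3 does not divide 49.
No integer solutions exist, so certainly no non-negative ones.

No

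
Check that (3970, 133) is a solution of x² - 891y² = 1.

Compute x² = 3970² = 15760900
Compute 891y² = 891·133² = 891·17689 = 15760899
x² - 891y² = 15760900 - 15760899 = 1
Since this equals 1, (3970, 133) is a solution.

Yes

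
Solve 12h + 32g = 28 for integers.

Step 1: Check solvability.
gcd(12, 32) = 4
Since 4 divides 28, solutions exist.

Step 2: Apply extended Euclidean algorithm to find gcd.
We find integers such that 12*x0 + 32*y0 = 4

Step 3: Scale the particular solution.
Multiply by 28/4 = 7:
h = 21, g = -7

Step 4: Verify.
12*(21) + 32*(-7) = 28 = 28 ✓

h = 21, g = -7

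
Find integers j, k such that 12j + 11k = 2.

Step 1: Check solvability.
gcd(12, 11) = 1
Since 1 divides 2, solutions exist.

Step 2: Apply extended Euclidean algorithm to find gcd.
We find integers such that 12*x0 + 11*y0 = 1

Step 3: Scale the particular solution.
Multiply by 2/1 = 2:
j = 2, k = -2

Step 4: Verify.
12*(2) + 11*(-2) = 2 = 2 ✓

j = 2, k = -2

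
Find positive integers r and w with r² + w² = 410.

We need to find integers r, w > 0 such that r² + w² = 410.
Trying r = 7: w² = 410 - 7² = 410 - 49 = 361
w = 19
Check: 7² + 19² = 49 + 361 = 410 ✓

410 = 7² + 19²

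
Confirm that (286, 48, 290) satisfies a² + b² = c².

Compute a² + b² = 286² + 48² = 81796 + 2304 = 84100
Compute c² = 290² = 84100
Since 84100 = 84100, confirmed.

Yes, it is a Pythagorean triple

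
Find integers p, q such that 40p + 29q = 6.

Step 1: Check solvability.
gcd(40, 29) = 1
Since 1 divides 6, solutions exist.

Step 2: Apply extended Euclidean algorithm to find gcd.
We find integers such that 40*x0 + 29*y0 = 1

Step 3: Scale the particular solution.
Multiply by 6/1 = 6:
p = 48, q = -66

Step 4: Verify.
40*(48) + 29*(-66) = 6 = 6 ✓

p = 48, q = -66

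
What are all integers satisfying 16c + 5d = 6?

Step 1: Compute gcd(16, 5) = 1.
Since 1 divides 6, solutions exist.

Step 2: Find a particular solution using extended Euclidean algorithm.
We get c₀ = 6, d₀ = -18.
Check: 16*6 + 5*-18 = 6 = 6 ✓

Step 3: Write the general solution.
c = 6 + (5/1)t = 6 + 5t
d = -18 - (16/1)t = -18 - 16t
for any integer t.

c = 6 + 5t, d = -18 - 16t for integer t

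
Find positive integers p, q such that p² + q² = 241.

Search for p with 241 - p² a perfect square.
p = 4: 241 - 4² = 241 - 16 = 225 = 15² ✓
So p = 4, q = 15.

p = 4, q = 15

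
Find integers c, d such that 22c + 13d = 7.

Step 1: Check solvability.
gcd(22, 13) = 1
Since 1 divides 7, solutions exist.

Step 2: Apply extended Euclidean algorithm to find gcd.
We find integers such that 22*x0 + 13*y0 = 1

Step 3: Scale the particular solution.
Multiply by 7/1 = 7:
c = 21, d = -35

Step 4: Verify.
22*(21) + 13*(-35) = 7 = 7 ✓

c = 21, d = -35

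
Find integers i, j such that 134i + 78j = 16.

Step 1: Check solvability.
gcd(134, 78) = 2
Since 2 divides 16, solutions exist.

Step 2: Apply extended Euclidean algorithm to find gcd.
We find integers such that 134*x0 + 78*y0 = 2

Step 3: Scale the particular solution.
Multiply by 16/2 = 8:
i = 56, j = -96

Step 4: Verify.
134*(56) + 78*(-96) = 16 = 16 ✓

i = 56, j = -96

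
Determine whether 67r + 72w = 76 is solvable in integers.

Step 1: Compute gcd(67, 72).
gcd(67, 72) = 1

Step 2: Check divisibility.
Does 1 divide 76? 76 = 1 x 76, so yes.

By the theorem on linear Diophantine equations, 67r + 72w = 76 has integer solutions if and only if gcd(67, 72) divides 76. Since 1 | 76, solutions exist.

Yes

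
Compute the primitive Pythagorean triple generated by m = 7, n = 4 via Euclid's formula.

a = m² - n² = 49 - 16 = 33
b = 2mn = 2·7·4 = 56
c = m² + n² = 49 + 16 = 65
Verify: 33² + 56² = 1089 + 3136 = 4225 = 65² ✓

(33, 56, 65)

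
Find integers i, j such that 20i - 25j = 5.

Step 1: Check solvability.
gcd(20, 25) = 5
Since 5 divides 5, solutions exist.

Step 2: Apply extended Euclidean algorithm to find gcd.
We find integers such that 20*x0 + 25*y0 = 5

Step 3: Scale the particular solution.
Multiply by 5/5 = 1:
i = -1, j = -1

Step 4: Verify.
20*(-1) - 25*(-1) = 5 = 5 ✓

i = -1, j = -1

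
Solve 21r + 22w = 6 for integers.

Step 1: Check solvability.
gcd(21, 22) = 1
Since 1 divides 6, solutions exist.

Step 2: Apply extended Euclidean algorithm to find gcd.
We find integers such that 21*x0 + 22*y0 = 1

Step 3: Scale the particular solution.
Multiply by 6/1 = 6:
r = -6, w = 6

Step 4: Verify.
21*(-6) + 22*(6) = 6 = 6 ✓

r = -6, w = 6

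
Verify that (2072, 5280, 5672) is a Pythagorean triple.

Compute a² + b² = 2072² + 5280² = 4293184 + 27878400 = 32171584
Compute c² = 5672² = 32171584
Since 32171584 = 32171584, confirmed.

Yes, it is a Pythagorean triple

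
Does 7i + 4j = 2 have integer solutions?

Step 1: Compute gcd(7, 4).
gcd(7, 4) = 1

Step 2: Check divisibility.
Does 1 divide 2? 2 = 1 x 2, so yes.

By the theorem on linear Diophantine equations, 7i + 4j = 2 has integer solutions if and only if gcd(7, 4) divides 2. Since 1 | 2, solutions exist.

Yes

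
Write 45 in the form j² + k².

We need to find integers j, k > 0 such that j² + k² = 45.
Trying j = 3: k² = 45 - 3² = 45 - 9 = 36
k = 6
Check: 3² + 6² = 9 + 36 = 45 ✓

45 = 3² + 6²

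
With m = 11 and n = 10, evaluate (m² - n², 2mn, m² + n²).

a = m² - n² = 121 - 100 = 21
b = 2mn = 2·11·10 = 220
c = m² + n² = 121 + 100 = 221
Verify: 21² + 220² = 441 + 48400 = 48841 = 221² ✓

(21, 220, 221)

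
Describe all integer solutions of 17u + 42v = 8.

Step 1: Compute gcd(17, 42) = 1.
Since 1 divides 8, solutions exist.

Step 2: Find a particular solution using extended Euclidean algorithm.
We get u₀ = 40, v₀ = -16.
Check: 17*40 + 42*-16 = 8 = 8 ✓

Step 3: Write the general solution.
u = 40 + (42/1)t = 40 + 42t
v = -16 - (17/1)t = -16 - 17t
for any integer t.

u = 40 + 42t, v = -16 - 17t for integer t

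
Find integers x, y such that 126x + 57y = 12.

Step 1: Check solvability.
gcd(126, 57) = 3
Since 3 divides 12, solutions exist.

Step 2: Apply extended Euclidean algorithm to find gcd.
We find integers such that 126*x0 + 57*y0 = 3

Step 3: Scale the particular solution.
Multiply by 12/3 = 4:
x = 20, y = -44

Step 4: Verify.
126*(20) + 57*(-44) = 12 = 12 ✓

x = 20, y = -44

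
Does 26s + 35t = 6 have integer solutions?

Step 1: Compute gcd(26, 35).
gcd(26, 35) = 1

Step 2: Check divisibility.
Does 1 divide 6? 6 = 1 x 6, so yes.

By the theorem on linear Diophantine equations, 26s + 35t = 6 has integer solutions if and only if gcd(26, 35) divides 6. Since 1 | 6, solutions exist.

Yes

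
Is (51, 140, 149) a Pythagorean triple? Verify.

Compute a² + b² = 51² + 140² = 2601 + 19600 = 22201
Compute c² = 149² = 22201
Since 22201 = 22201, confirmed.

Yes, it is a Pythagorean triple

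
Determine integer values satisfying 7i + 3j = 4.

Step 1: Check solvability.
gcd(7, 3) = 1
Since 1 divides 4, solutions exist.

Step 2: Apply extended Euclidean algorithm to find gcd.
We find integers such that 7*x0 + 3*y0 = 1

Step 3: Scale the particular solution.
Multiply by 4/1 = 4:
i = 4, j = -8

Step 4: Verify.
7*(4) + 3*(-8) = 4 = 4 ✓

i = 4, j = -8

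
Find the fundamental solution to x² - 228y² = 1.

We seek the smallest positive integers (x, y) with x² - 228y² = 1, i.e., x² = 228y² + 1.
Try successive y values:
y = 1: x² = 228·1² + 1 = 229, not a perfect square
y = 2: x² = 228·2² + 1 = 913, not a perfect square
y = 3: x² = 228·3² + 1 = 2053, not a perfect square
... continuing the search (or via continued fractions) ...
y = 10: x² = 228·10² + 1 = 22801, x = 151 ✓

Verify: 151² - 228·10² = 22801 - 22800 = 1 ✓

x = 151, y = 10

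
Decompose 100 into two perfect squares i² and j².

We need to find integers i, j > 0 such that i² + j² = 100.
Trying i = 6: j² = 100 - 6² = 100 - 36 = 64
j = 8
Check: 6² + 8² = 36 + 64 = 100 ✓

100 = 6² + 8²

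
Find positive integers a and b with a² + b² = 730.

We need to find integers a, b > 0 such that a² + b² = 730.
Trying a = 1: b² = 730 - 1² = 730 - 1 = 729
b = 27
Check: 1² + 27² = 1 + 729 = 730 ✓

730 = 1² + 27²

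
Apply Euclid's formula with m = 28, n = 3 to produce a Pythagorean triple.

a = m² - n² = 28² - 3² = 784 - 9 = 775
b = 2mn = 2·28·3 = 168
c = m² + n² = 784 + 9 = 793
Verify: 775² + 168² = 600625 + 28224 = 628849 = 793² ✓

(775, 168, 793)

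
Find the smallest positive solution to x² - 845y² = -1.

We need x² = 845y² - 1. Try successive y:
y = 1: x² = 845·1² - 1 = 844, not a perfect square
y = 2: x² = 845·2² - 1 = 3379, not a perfect square
y = 3: x² = 845·3² - 1 = 7604, not a perfect square
...
y = 421: x² = 845·421² - 1 = 149768644 = 12238² ✓
Check: 12238² - 845·421² = 149768644 - 149768645 = -1 ✓

x = 12238, y = 421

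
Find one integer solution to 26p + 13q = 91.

Step 1: Check solvability.
gcd(26, 13) = 13
Since 13 divides 91, solutions exist.

Step 2: Apply extended Euclidean algorithm to find gcd.
We find integers such that 26*x0 + 13*y0 = 13

Step 3: Scale the particular solution.
Multiply by 91/13 = 7:
p = 0, q = 7

Step 4: Verify.
26*(0) + 13*(7) = 91 = 91 ✓

p = 0, q = 7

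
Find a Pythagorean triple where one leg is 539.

We need the other leg and hypotenuse such that 539² + x² = c².
Take x = 1140, c = 1261: 539² + 1140² = 290521 + 1299600 = 1590121 = 1261² ✓
Triple: (539, 1140, 1261)

(539, 1140, 1261)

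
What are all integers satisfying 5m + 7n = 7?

Step 1: Compute gcd(5, 7) = 1.
Since 1 divides 7, solutions exist.

Step 2: Find a particular solution using extended Euclidean algorithm.
We get m₀ = 21, n₀ = -14.
Check: 5*21 + 7*-14 = 7 = 7 ✓

Step 3: Write the general solution.
m = 21 + (7/1)t = 21 + 7t
n = -14 - (5/1)t = -14 - 5t
for any integer t.

m = 21 + 7t, n = -14 - 5t for integer t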